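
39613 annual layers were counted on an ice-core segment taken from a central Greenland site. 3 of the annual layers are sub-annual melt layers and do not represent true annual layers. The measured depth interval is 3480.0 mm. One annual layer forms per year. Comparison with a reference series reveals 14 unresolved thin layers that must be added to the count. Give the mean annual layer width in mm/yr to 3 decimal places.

0.088 mm/yr

After corrections the count is 39613 − 3 + 14 = 39624 annual layers.
3480.0 mm over 39624 years gives 3480.0 / 39624 ≈ 0.088 mm/yr.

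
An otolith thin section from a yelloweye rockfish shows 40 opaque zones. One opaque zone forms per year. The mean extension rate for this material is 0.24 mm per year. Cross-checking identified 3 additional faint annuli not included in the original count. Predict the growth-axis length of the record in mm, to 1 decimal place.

10.3 mm

Adjusted count: 40 + 3 = 43 opaque zones.
Length ≈ 0.24 × 43 = 10.3 mm.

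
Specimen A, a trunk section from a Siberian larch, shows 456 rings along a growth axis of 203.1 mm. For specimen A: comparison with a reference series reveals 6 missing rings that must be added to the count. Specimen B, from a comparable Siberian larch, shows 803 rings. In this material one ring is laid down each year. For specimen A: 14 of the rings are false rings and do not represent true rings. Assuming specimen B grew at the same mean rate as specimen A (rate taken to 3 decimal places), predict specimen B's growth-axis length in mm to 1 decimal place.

363.8 mm

Specimen A: correcting the raw count gives 456 − 14 + 6 = 448 true rings.
A: 203.1 mm over 448 years gives 203.1 / 448 ≈ 0.453 mm/year.
For B, 0.453 mm/year × 803 years = 363.8 mm.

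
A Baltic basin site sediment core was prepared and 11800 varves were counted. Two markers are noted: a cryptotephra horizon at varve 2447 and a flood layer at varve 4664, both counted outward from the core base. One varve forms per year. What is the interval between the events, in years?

4664 − 2447 = 2217 varves lie between the two events.
That is 2217 years at one varve per year.

2217 years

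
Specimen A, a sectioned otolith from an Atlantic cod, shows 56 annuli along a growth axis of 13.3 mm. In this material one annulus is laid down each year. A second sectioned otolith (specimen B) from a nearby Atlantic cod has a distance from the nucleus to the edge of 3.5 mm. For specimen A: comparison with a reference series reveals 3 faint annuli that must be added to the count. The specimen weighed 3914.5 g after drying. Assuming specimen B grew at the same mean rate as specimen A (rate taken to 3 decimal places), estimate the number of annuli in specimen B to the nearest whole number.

Specimen A: after corrections the count is 56 + 3 = 59 annuli.
A: Mean rate = 13.3 mm / 59 years ≈ 0.225 mm/yr.
Specimen B: 3.5 mm / 0.225 mm per year = 15.56 years ≈ 16 annuli.

16 annuli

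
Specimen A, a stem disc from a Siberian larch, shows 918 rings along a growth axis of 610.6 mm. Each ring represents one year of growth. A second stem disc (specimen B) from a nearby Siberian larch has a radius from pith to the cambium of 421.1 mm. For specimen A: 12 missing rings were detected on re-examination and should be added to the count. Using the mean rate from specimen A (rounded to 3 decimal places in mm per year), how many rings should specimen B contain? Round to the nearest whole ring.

641 rings

Specimen A: after corrections the count is 918 + 12 = 930 rings.
A: 610.6 mm over 930 years gives 610.6 / 930 ≈ 0.657 mm per year.
B spans 421.1 / 0.657 = 640.94 years ≈ 641 rings.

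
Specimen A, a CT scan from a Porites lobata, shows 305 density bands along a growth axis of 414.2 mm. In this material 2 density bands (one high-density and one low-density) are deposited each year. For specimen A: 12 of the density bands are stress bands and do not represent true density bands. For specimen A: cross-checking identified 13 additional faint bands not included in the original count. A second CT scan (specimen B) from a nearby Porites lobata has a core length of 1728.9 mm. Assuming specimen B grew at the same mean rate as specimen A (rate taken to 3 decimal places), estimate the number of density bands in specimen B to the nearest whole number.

1277 density bands

Specimen A: correcting the raw count gives 305 − 12 + 13 = 306 true density bands.
Specimen A: dividing by 2 density bands per year: 306 / 2 = 153 years.
A: 414.2 mm over 153 years gives 414.2 / 153 ≈ 2.707 mm per year.
B spans 1728.9 / 2.707 = 638.68 years; at 2 density bands per year that is 638.68 × 2 ≈ 1277 density bands.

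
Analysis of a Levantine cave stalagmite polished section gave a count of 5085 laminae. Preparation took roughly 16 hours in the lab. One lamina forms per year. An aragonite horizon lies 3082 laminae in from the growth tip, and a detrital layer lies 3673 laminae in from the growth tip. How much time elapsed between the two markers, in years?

591 yr

The two markers are separated by 3673 − 3082 = 591 laminae.
At one lamina per year, 591 years elapsed between them.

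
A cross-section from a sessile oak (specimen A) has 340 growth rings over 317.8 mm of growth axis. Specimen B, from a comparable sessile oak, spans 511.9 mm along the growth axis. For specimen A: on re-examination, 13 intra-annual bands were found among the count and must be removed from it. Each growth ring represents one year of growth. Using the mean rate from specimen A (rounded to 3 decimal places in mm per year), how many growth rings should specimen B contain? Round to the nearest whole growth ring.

Specimen A: true growth ring count = 340 − 13 = 327.
A: 317.8 mm over 327 years gives 317.8 / 327 ≈ 0.972 mm/yr.
B spans 511.9 / 0.972 = 526.65 years ≈ 527 growth rings.

527 growth rings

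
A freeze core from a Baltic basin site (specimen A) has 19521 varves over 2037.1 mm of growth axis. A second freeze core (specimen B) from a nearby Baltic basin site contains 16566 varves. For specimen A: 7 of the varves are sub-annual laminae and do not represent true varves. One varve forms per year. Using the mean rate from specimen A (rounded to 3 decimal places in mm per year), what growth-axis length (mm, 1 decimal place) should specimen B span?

1722.9 mm

Specimen A: after corrections the count is 19521 − 7 = 19514 varves.
A: Mean rate = 2037.1 mm / 19514 years ≈ 0.104 mm per year.
For B, 0.104 mm/year × 16566 years = 1722.9 mm.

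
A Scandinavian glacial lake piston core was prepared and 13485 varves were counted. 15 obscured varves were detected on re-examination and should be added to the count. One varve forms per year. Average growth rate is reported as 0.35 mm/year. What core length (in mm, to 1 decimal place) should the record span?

4725.0 mm

After corrections the count is 13485 + 15 = 13500 varves.
13500 years at 0.35 mm/year gives 0.35 × 13500 = 4725.0 mm.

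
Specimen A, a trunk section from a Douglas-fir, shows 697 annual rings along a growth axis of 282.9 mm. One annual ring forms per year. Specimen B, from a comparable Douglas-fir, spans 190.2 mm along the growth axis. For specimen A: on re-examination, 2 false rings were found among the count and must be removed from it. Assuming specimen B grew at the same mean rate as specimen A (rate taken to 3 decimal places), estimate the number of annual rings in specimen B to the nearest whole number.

Specimen A: correcting the raw count gives 697 − 2 = 695 true annual rings.
A: Extension rate ≈ 282.9 / 695 = 0.407 mm/yr.
B spans 190.2 / 0.407 = 467.32 years ≈ 467 annual rings.

467 annual rings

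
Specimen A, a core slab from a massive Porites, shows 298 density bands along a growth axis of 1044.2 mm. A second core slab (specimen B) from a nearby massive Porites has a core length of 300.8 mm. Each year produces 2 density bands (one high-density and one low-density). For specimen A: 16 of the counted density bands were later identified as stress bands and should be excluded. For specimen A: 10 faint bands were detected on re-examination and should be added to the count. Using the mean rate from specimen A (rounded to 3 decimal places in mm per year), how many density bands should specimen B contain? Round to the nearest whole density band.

Specimen A: adjusted count: 298 − 16 + 10 = 292 density bands.
Specimen A: 292 density bands at 2 per year is 292 / 2 = 146 years.
A: Mean rate = 1044.2 mm / 146 years ≈ 7.152 mm per year.
For B, 300.8 / 7.152 = 42.06 years; at 2 density bands per year that is 42.06 × 2 ≈ 84 density bands.

84 density bands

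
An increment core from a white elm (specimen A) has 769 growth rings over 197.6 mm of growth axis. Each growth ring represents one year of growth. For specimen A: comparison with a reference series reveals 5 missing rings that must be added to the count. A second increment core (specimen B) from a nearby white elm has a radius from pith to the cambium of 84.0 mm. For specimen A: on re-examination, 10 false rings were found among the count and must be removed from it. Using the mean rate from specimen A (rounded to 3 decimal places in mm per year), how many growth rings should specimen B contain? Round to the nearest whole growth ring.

324 growth rings

Specimen A: after corrections the count is 769 − 10 + 5 = 764 growth rings.
A: Mean rate = 197.6 mm / 764 years ≈ 0.259 mm per year.
B spans 84.0 / 0.259 = 324.32 years ≈ 324 growth rings.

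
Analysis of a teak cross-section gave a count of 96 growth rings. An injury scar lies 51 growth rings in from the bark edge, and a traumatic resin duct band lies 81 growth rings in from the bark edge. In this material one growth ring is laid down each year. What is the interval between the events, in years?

30 years

81 − 51 = 30 growth rings lie between the two events.
At one growth ring per year, 30 years elapsed between them.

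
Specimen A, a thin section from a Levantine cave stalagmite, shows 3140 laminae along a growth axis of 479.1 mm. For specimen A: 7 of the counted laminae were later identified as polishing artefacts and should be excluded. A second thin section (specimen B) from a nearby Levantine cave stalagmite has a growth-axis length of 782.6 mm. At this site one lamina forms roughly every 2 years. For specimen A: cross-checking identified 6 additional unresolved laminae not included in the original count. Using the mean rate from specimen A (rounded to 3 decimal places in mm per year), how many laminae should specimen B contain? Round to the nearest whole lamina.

5149 laminae

Specimen A: after corrections the count is 3140 − 7 + 6 = 3139 laminae.
Specimen A: at 2 years per lamina, 3139 × 2 = 6278 years.
A: Extension rate ≈ 479.1 / 6278 = 0.076 mm/yr.
B spans 782.6 / 0.076 = 10297.37 years; at 2 years per lamina that is 10297.37 / 2 ≈ 5149 laminae.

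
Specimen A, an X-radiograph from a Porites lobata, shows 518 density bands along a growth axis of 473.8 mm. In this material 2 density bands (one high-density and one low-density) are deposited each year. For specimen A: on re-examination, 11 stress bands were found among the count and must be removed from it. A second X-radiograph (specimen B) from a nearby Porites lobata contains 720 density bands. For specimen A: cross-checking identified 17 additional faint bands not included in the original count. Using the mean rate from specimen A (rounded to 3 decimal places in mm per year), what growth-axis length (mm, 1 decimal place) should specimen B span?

650.9 mm

Specimen A: true density band count = 518 − 11 + 17 = 524.
Specimen A: dividing by 2 density bands per year: 524 / 2 = 262 years.
A: 473.8 mm over 262 years gives 473.8 / 262 ≈ 1.808 mm/yr.
Specimen B: 720 density bands at 2 per year is 720 / 2 = 360 years. For B, 1.808 mm/year × 360 years = 650.9 mm.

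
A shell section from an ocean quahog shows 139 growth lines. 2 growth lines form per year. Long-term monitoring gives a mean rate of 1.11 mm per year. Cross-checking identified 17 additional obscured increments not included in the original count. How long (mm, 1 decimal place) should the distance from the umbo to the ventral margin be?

86.6 mm

Correcting the raw count gives 139 + 17 = 156 true growth lines.
With 2 growth lines per year, 156 / 2 = 78 years.
Predicted length = 1.11 mm/year × 78 years = 86.6 mm.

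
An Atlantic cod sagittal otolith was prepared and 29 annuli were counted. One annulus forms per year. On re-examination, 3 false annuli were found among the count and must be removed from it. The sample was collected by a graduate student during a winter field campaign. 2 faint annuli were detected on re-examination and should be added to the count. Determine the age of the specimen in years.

True annulus count = 29 − 3 + 2 = 28.
At one annulus per year, that is 28 years.

28 yr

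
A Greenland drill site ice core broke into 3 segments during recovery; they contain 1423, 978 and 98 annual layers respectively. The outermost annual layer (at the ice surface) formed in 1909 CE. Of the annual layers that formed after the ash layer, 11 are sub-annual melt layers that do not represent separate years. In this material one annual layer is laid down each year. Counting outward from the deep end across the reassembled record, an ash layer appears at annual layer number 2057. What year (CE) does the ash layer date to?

1478 CE

Total annual layers = 1423 + 978 + 98 = 2499.
Between annual layer 2057 and the ice surface there are 2499 − 2057 = 442 annual layers.
442 − 11 false = 431 true annual layers after the ash layer.
Counting back 431 years from 1909 CE places the ash layer in 1909 − 431 = 1478 CE.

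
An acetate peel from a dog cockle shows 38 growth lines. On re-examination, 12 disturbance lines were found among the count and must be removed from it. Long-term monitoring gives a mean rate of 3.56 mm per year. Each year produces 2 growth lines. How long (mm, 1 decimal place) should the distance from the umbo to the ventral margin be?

After corrections the count is 38 − 12 = 26 growth lines.
26 growth lines at 2 per year is 26 / 2 = 13 years.
Predicted length = 3.56 mm/year × 13 years = 46.3 mm.

46.3 mm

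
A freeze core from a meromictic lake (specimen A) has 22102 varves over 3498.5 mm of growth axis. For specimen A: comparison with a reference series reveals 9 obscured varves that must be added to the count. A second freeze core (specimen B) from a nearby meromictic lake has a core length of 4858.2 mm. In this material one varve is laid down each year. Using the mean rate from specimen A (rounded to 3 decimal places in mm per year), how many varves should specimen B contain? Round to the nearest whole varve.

Specimen A: correcting the raw count gives 22102 + 9 = 22111 true varves.
A: Mean rate = 3498.5 mm / 22111 years ≈ 0.158 mm/yr.
For B, 4858.2 / 0.158 = 30748.10 years ≈ 30748 varves.

30748 varves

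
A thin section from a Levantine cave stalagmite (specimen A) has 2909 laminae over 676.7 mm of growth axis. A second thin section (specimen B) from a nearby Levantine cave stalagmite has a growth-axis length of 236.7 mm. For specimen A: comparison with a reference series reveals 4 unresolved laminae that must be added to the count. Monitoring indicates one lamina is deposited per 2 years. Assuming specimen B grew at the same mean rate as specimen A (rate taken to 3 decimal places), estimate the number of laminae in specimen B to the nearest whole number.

Specimen A: adjusted count: 2909 + 4 = 2913 laminae.
Specimen A: at 2 years per lamina, 2913 × 2 = 5826 years.
A: Extension rate ≈ 676.7 / 5826 = 0.116 mm per year.
B spans 236.7 / 0.116 = 2040.52 years; at 2 years per lamina that is 2040.52 / 2 ≈ 1020 laminae.

1020 laminae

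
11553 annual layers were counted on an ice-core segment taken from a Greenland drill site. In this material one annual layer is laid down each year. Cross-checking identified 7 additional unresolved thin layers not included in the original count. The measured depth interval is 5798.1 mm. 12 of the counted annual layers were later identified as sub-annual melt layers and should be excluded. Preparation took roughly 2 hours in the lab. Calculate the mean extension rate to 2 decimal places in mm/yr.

0.50 mm/yr

Adjusted count: 11553 − 12 + 7 = 11548 annual layers.
5798.1 mm over 11548 years gives 5798.1 / 11548 ≈ 0.50 mm/yr.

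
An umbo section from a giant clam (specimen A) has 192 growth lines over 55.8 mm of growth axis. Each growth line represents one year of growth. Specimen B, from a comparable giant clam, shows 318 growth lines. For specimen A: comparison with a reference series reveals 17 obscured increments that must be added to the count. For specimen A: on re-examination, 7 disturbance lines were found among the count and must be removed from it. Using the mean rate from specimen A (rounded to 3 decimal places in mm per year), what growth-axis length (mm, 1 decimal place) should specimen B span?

Specimen A: after corrections the count is 192 − 7 + 17 = 202 growth lines.
A: Mean rate = 55.8 mm / 202 years ≈ 0.276 mm/yr.
Length of B = 0.276 × 318 = 87.8 mm.

87.8 mm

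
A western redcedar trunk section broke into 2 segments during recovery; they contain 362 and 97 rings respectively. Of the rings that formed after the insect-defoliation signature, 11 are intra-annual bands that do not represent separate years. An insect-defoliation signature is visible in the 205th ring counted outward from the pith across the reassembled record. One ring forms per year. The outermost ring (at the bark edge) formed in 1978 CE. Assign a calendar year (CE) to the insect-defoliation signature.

Total rings = 362 + 97 = 459.
459 − 205 = 254 rings lie beyond the insect-defoliation signature toward the bark edge.
Removing the 11 false rings leaves 254 − 11 = 243 true rings beyond the insect-defoliation signature.
1978 − 243 = 1735 CE.

1735 CE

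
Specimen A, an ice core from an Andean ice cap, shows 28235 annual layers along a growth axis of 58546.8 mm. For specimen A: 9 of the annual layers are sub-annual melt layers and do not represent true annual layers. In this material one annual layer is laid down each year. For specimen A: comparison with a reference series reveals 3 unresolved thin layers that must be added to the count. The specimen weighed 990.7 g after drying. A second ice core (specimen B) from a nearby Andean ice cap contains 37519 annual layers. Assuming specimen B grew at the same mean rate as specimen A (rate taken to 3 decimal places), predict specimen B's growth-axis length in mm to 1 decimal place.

Specimen A: true annual layer count = 28235 − 9 + 3 = 28229.
A: 58546.8 mm over 28229 years gives 58546.8 / 28229 ≈ 2.074 mm/yr.
For B, 2.074 mm/year × 37519 years = 77814.4 mm.

77814.4 mm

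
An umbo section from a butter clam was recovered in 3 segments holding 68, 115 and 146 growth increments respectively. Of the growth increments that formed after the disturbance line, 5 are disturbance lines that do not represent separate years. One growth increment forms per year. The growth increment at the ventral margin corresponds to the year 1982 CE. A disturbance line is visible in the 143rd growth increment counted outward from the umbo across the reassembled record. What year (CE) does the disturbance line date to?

1801 CE

Total growth increments = 68 + 115 + 146 = 329.
Between growth increment 143 and the ventral margin there are 329 − 143 = 186 growth increments.
Removing the 5 false growth increments leaves 186 − 5 = 181 true growth increments beyond the disturbance line.
The growth increment at the ventral margin is 1982 CE, so the disturbance line dates to 1982 − 181 = 1801 CE.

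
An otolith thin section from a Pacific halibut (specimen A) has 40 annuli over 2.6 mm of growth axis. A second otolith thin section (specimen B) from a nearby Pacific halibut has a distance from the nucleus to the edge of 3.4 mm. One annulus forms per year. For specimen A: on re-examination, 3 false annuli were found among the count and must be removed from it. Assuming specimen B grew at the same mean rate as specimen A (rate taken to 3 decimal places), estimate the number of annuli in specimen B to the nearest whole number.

Specimen A: after corrections the count is 40 − 3 = 37 annuli.
A: Mean rate = 2.6 mm / 37 years ≈ 0.070 mm/year.
B spans 3.4 / 0.070 = 48.57 years ≈ 49 annuli.

49 annuli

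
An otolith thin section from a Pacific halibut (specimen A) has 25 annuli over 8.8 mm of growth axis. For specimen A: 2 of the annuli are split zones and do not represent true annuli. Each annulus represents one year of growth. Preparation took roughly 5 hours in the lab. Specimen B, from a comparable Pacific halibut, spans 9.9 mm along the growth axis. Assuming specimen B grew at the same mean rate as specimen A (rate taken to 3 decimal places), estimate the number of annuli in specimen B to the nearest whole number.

26 annuli

Specimen A: correcting the raw count gives 25 − 2 = 23 true annuli.
A: Extension rate ≈ 8.8 / 23 = 0.383 mm/year.
B spans 9.9 / 0.383 = 25.85 years ≈ 26 annuli.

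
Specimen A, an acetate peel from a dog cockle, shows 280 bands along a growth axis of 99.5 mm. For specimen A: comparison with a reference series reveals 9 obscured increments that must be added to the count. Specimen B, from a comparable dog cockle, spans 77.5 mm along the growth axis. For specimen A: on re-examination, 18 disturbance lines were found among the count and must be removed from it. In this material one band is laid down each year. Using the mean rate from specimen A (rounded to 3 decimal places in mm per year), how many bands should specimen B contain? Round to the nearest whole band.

211 bands

Specimen A: true band count = 280 − 18 + 9 = 271.
A: 99.5 mm over 271 years gives 99.5 / 271 ≈ 0.367 mm/yr.
For B, 77.5 / 0.367 = 211.17 years ≈ 211 bands.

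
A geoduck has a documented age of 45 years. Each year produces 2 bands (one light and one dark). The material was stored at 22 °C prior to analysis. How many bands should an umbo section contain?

90 bands

Expected bands: 45 × 2 = 90.
So 90 bands should be present.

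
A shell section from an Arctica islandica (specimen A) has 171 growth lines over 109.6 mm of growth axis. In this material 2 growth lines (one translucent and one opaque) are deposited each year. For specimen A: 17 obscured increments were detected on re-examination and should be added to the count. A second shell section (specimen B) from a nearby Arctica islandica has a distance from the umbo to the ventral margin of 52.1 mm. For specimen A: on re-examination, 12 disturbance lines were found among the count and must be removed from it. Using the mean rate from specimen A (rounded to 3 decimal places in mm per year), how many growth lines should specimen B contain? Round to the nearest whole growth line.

Specimen A: adjusted count: 171 − 12 + 17 = 176 growth lines.
Specimen A: 176 growth lines at 2 per year is 176 / 2 = 88 years.
A: Mean rate = 109.6 mm / 88 years ≈ 1.245 mm/year.
Specimen B: 52.1 mm / 1.245 mm per year = 41.85 years; at 2 growth lines per year that is 41.85 × 2 ≈ 84 growth lines.

84 growth lines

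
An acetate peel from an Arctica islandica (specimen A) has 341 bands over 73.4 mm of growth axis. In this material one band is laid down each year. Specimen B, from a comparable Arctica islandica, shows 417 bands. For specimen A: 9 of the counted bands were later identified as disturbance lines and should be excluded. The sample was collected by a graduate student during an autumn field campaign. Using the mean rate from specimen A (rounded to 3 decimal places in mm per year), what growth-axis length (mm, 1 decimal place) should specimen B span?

92.2 mm

Specimen A: after corrections the count is 341 − 9 = 332 bands.
A: 73.4 mm over 332 years gives 73.4 / 332 ≈ 0.221 mm/yr.
Length of B = 0.221 × 417 = 92.2 mm.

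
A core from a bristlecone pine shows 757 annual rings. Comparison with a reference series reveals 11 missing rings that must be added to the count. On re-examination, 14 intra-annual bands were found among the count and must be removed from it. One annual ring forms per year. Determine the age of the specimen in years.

754 years

Correcting the raw count gives 757 − 14 + 11 = 754 true annual rings.
With a one-to-one annual ring periodicity this is 754 years.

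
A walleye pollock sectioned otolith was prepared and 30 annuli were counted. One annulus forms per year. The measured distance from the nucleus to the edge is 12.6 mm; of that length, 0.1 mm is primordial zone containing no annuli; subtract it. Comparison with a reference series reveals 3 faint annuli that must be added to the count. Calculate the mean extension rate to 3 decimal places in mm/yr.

0.379 mm/yr

True annulus count = 30 + 3 = 33.
Removing the 0.1 mm offcut leaves 12.6 − 0.1 = 12.5 mm.
12.5 mm over 33 years gives 12.5 / 33 ≈ 0.379 mm/yr.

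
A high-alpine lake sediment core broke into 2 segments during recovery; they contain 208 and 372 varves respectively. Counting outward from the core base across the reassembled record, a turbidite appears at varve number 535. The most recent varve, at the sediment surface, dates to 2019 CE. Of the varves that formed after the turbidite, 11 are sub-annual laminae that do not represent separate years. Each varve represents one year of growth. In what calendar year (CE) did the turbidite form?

Total varves = 208 + 372 = 580.
580 − 535 = 45 varves lie beyond the turbidite toward the sediment surface.
Excluding 11 false varves: 45 − 11 = 34.
2019 − 34 = 1985 CE.

1985 CE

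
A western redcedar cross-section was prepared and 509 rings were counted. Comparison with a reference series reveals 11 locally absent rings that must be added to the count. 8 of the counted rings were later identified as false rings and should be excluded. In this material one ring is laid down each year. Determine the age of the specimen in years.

True ring count = 509 − 8 + 11 = 512.
At one ring per year, that is 512 years.

512 yr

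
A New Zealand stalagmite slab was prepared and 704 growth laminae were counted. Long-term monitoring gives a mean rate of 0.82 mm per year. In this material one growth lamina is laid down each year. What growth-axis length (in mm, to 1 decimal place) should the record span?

704 years of growth are recorded.
704 years at 0.82 mm/year gives 0.82 × 704 = 577.3 mm.

577.3 mm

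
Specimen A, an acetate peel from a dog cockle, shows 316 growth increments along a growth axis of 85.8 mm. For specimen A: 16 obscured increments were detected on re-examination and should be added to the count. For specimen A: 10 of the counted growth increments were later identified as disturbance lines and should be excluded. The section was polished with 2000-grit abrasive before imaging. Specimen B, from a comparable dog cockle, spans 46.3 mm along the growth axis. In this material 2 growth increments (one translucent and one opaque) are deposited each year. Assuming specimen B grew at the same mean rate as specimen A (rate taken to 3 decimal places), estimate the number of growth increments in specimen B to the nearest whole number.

174 growth increments

Specimen A: correcting the raw count gives 316 − 10 + 16 = 322 true growth increments.
Specimen A: dividing by 2 growth increments per year: 322 / 2 = 161 years.
A: Extension rate ≈ 85.8 / 161 = 0.533 mm/year.
For B, 46.3 / 0.533 = 86.87 years; at 2 growth increments per year that is 86.87 × 2 ≈ 174 growth increments.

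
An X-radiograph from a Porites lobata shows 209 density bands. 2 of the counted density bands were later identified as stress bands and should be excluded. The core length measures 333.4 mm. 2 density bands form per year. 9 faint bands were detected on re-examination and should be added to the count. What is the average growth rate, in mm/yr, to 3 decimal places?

True density band count = 209 − 2 + 9 = 216.
Dividing by 2 density bands per year: 216 / 2 = 108 years.
333.4 mm over 108 years gives 333.4 / 108 ≈ 3.087 mm/yr.

3.087 mm/yr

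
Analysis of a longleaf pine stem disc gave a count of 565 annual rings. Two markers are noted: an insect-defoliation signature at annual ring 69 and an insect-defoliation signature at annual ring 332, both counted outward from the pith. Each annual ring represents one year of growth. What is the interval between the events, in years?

The two markers are separated by 332 − 69 = 263 annual rings.
At one annual ring per year, 263 years elapsed between them.

263 years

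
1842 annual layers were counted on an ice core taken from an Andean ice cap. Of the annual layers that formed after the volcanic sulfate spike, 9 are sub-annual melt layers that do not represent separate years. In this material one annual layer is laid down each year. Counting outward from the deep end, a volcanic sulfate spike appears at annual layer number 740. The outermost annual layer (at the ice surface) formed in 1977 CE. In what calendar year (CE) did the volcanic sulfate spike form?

884 CE

1842 − 740 = 1102 annual layers lie beyond the volcanic sulfate spike toward the ice surface.
Removing the 9 false annual layers leaves 1102 − 9 = 1093 true annual layers beyond the volcanic sulfate spike.
The annual layer at the ice surface is 1977 CE, so the volcanic sulfate spike dates to 1977 − 1093 = 884 CE.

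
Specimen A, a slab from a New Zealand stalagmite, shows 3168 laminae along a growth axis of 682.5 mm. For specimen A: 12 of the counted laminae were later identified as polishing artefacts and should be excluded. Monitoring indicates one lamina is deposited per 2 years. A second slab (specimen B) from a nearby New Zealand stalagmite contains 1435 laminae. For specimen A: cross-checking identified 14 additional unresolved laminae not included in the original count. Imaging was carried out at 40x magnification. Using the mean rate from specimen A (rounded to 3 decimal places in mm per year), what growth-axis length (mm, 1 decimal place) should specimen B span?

Specimen A: adjusted count: 3168 − 12 + 14 = 3170 laminae.
Specimen A: multiplying by 2 years per lamina: 3170 × 2 = 6340 years.
A: Mean rate = 682.5 mm / 6340 years ≈ 0.108 mm/year.
Specimen B: at 2 years per lamina, 1435 × 2 = 2870 years. B's length ≈ 0.108 × 2870 = 310.0 mm.

310.0 mm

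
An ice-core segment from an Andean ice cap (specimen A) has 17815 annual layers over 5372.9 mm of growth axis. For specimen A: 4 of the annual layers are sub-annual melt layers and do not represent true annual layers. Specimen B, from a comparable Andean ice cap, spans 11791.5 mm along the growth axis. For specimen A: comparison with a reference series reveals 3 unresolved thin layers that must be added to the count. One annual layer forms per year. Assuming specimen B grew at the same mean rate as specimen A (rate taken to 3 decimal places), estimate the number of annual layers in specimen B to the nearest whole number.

39045 annual layers

Specimen A: true annual layer count = 17815 − 4 + 3 = 17814.
A: Extension rate ≈ 5372.9 / 17814 = 0.302 mm per year.
Specimen B: 11791.5 mm / 0.302 mm per year = 39044.70 years ≈ 39045 annual layers.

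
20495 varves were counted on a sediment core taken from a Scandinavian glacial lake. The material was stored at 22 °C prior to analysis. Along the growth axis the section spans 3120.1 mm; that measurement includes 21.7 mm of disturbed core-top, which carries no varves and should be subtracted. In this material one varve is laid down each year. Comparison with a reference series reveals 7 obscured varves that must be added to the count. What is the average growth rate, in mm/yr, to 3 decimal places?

Correcting the raw count gives 20495 + 7 = 20502 true varves.
Net length = 3120.1 − 21.7 = 3098.4 mm.
Mean rate = 3098.4 mm / 20502 years ≈ 0.151 mm/yr.

0.151 mm/yr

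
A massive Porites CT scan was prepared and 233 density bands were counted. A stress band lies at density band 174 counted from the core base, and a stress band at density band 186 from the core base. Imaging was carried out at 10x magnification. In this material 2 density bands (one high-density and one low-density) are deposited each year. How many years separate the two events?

6 years

Separation: 186 − 174 = 12 density bands.
Dividing by 2 density bands per year: 12 / 2 = 6 years.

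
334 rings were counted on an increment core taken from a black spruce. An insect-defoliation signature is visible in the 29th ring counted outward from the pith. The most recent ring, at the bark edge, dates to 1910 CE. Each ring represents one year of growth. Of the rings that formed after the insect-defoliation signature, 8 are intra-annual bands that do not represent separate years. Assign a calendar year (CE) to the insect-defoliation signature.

334 − 29 = 305 rings lie beyond the insect-defoliation signature toward the bark edge.
305 − 8 false = 297 true rings after the insect-defoliation signature.
1910 − 297 = 1613 CE.

1613 CE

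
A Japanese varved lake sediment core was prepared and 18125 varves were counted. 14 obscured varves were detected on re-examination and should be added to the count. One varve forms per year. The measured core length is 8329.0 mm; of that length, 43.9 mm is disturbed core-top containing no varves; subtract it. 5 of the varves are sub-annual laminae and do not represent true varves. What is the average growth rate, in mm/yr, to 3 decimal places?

After corrections the count is 18125 − 5 + 14 = 18134 varves.
The growth record spans 8329.0 − 43.9 = 8285.1 mm.
8285.1 mm over 18134 years gives 8285.1 / 18134 ≈ 0.457 mm/yr.

0.457 mm/yr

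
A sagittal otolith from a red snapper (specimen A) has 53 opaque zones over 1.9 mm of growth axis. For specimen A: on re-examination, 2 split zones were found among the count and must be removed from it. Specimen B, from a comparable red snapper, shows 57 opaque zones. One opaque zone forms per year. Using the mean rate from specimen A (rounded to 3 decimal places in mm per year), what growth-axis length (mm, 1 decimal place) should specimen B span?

Specimen A: after corrections the count is 53 − 2 = 51 opaque zones.
A: Extension rate ≈ 1.9 / 51 = 0.037 mm per year.
B's length ≈ 0.037 × 57 = 2.1 mm.

2.1 mm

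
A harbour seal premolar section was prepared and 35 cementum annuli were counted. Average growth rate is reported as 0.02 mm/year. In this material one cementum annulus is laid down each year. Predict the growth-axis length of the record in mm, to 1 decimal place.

0.7 mm

The record spans 35 years at 0.02 mm per year.
35 years at 0.02 mm/year gives 0.02 × 35 = 0.7 mm.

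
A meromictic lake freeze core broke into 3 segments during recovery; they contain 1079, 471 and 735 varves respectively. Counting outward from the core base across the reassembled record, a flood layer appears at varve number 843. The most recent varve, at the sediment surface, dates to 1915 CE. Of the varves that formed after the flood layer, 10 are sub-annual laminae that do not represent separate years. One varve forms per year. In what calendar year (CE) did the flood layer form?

483 CE

Total varves = 1079 + 471 + 735 = 2285.
Between varve 843 and the sediment surface there are 2285 − 843 = 1442 varves.
Excluding 10 false varves: 1442 − 10 = 1432.
Counting back 1432 years from 1915 CE places the flood layer in 1915 − 1432 = 483 CE.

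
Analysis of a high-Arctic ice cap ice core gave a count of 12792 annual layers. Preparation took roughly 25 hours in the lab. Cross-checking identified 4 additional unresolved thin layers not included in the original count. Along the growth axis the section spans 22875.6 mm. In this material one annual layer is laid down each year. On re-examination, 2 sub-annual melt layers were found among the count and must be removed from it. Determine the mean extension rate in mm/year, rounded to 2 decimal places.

True annual layer count = 12792 − 2 + 4 = 12794.
Mean rate = 22875.6 mm / 12794 years ≈ 1.79 mm/year.

1.79 mm/year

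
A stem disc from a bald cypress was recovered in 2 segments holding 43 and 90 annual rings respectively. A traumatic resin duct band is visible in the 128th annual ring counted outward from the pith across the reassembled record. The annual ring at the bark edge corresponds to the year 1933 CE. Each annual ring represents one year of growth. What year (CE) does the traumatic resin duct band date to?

1928 CE

Total annual rings = 43 + 90 = 133.
The traumatic resin duct band sits at annual ring 128 from the pith, so 133 − 128 = 5 annual rings formed after it.
The annual ring at the bark edge is 1933 CE, so the traumatic resin duct band dates to 1933 − 5 = 1928 CE.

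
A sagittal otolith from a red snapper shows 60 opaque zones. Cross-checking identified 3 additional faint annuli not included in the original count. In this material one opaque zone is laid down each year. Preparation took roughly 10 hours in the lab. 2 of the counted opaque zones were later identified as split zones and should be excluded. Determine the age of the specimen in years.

61 years

After corrections the count is 60 − 2 + 3 = 61 opaque zones.
One opaque zone per year makes the duration 61 years.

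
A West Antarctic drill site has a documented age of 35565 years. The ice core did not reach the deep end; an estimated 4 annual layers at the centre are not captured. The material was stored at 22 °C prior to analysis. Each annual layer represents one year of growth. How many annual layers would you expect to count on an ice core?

Expected annual layers over 35565 years: 35565.
Subtracting the 4 annual layers not captured gives 35565 − 4 = 35561 annual layers in the record.

35561 annual layers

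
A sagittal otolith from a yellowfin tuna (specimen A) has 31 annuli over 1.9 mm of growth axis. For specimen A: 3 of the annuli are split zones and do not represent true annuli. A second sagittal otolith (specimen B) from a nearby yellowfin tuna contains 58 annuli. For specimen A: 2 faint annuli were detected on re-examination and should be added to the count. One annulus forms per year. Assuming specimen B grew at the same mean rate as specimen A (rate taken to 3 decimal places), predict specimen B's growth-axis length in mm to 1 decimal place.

3.7 mm

Specimen A: correcting the raw count gives 31 − 3 + 2 = 30 true annuli.
A: 1.9 mm over 30 years gives 1.9 / 30 ≈ 0.063 mm per year.
For B, 0.063 mm/year × 58 years = 3.7 mm.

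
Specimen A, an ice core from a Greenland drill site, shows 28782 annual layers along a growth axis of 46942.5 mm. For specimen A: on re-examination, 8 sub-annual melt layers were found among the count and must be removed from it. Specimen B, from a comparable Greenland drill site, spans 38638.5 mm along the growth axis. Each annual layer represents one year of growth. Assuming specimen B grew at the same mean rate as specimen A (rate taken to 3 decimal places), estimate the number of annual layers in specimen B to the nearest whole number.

23690 annual layers

Specimen A: correcting the raw count gives 28782 − 8 = 28774 true annual layers.
A: 46942.5 mm over 28774 years gives 46942.5 / 28774 ≈ 1.631 mm per year.
B spans 38638.5 / 1.631 = 23690.07 years ≈ 23690 annual layers.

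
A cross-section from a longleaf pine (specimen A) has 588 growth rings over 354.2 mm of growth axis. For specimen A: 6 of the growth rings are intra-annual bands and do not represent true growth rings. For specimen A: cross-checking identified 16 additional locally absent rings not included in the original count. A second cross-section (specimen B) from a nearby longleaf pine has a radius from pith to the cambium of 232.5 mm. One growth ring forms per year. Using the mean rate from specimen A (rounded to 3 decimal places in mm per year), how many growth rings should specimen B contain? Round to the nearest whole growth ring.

Specimen A: adjusted count: 588 − 6 + 16 = 598 growth rings.
A: Extension rate ≈ 354.2 / 598 = 0.592 mm/year.
For B, 232.5 / 0.592 = 392.74 years ≈ 393 growth rings.

393 growth rings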